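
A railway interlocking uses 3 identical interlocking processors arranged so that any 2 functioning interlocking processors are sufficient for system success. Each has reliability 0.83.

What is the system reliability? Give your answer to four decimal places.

0.9231

R = Σ_{i=2}^{3} C(3,i) p^i (1−p)^{3−i} with p = 0.83
C(3,2)·0.83^2·0.17^1 = 0.351339
C(3,3)·0.83^3·0.17^0 = 0.571787
Sum = 0.9231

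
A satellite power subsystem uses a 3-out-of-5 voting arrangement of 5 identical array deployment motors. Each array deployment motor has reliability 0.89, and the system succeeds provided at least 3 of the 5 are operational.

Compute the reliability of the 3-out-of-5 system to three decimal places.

R = Σ_{i=3}^{5} C(5,i) p^i (1−p)^{5−i} with p = 0.89
C(5,3)·0.89^3·0.11^2 = 0.08530
C(5,4)·0.89^4·0.11^1 = 0.34508
C(5,5)·0.89^5·0.11^0 = 0.55841
Sum = 0.989

0.989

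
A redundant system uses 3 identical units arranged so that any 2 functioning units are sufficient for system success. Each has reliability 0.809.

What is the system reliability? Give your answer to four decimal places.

R = Σ_{i=2}^{3} C(3,i) p^i (1−p)^{3−i} with p = 0.809
C(3,2)·0.809^2·0.191^1 = 0.375018
C(3,3)·0.809^3·0.191^0 = 0.529475
Sum = 0.9045

0.9045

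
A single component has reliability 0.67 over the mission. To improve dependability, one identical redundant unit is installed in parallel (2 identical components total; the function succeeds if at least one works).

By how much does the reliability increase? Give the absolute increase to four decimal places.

R_before = 0.67
R_after = 1 − (1 − 0.67)^2 = 0.8911
ΔR = 0.8911 − 0.67 = 0.2211

0.2211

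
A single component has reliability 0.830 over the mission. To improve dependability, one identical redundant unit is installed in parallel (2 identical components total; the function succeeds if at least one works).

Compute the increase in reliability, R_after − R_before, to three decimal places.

0.141

R_before = 0.830
R_after = 1 − (1 − 0.830)^2 = 0.971
ΔR = 0.971 − 0.830 = 0.141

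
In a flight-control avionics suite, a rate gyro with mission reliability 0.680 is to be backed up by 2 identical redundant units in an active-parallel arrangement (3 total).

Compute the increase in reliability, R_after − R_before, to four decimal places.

0.2872

R_before = 0.680
R_after = 1 − (1 − 0.680)^3 = 0.9672
ΔR = 0.9672 − 0.680 = 0.2872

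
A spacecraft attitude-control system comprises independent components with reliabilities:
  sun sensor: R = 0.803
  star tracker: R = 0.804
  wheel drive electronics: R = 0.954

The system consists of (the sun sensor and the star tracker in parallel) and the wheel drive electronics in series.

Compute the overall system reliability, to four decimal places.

Parallel (sun sensor and star tracker): 1 − (1 − 0.803000)(1 − 0.804000) = 0.961388
Series ([0.961388] and wheel drive electronics): 0.961388 × 0.954000 = 0.9172

0.9172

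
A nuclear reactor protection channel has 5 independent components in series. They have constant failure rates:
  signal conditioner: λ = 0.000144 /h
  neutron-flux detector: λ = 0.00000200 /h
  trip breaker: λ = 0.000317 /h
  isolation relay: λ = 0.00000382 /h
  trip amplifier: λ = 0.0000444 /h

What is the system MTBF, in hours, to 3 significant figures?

1960

Series of exponential components: λ_sys = Σ λ_i
λ_sys = 0.000144 + 0.00000200 + 0.000317 + 0.00000382 + 0.0000444 = 5.1122e-04 /h
MTBF = 1 / λ_sys = 1960 h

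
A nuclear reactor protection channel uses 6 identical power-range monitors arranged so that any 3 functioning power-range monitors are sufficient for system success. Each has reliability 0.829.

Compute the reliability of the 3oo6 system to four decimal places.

R = Σ_{i=3}^{6} C(6,i) p^i (1−p)^{6−i} with p = 0.829
C(6,3)·0.829^3·0.171^3 = 0.056975
C(6,4)·0.829^4·0.171^2 = 0.207158
C(6,5)·0.829^5·0.171^1 = 0.401717
C(6,6)·0.829^6·0.171^0 = 0.324584
Sum = 0.9904

0.9904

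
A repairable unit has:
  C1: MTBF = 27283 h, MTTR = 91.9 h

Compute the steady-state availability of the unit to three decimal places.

0.997

A(C1) = MTBF/(MTBF+MTTR) = 27283/(27283+91.9) = 0.997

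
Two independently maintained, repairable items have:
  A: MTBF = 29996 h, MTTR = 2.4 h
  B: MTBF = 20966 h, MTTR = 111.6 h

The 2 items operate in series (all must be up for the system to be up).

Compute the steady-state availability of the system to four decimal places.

0.9946

A(A) = MTBF/(MTBF+MTTR) = 29996/(29996+2.4) = 0.999920
A(B) = MTBF/(MTBF+MTTR) = 20966/(20966+111.6) = 0.994705
Series availability: 0.999920 × 0.994705 = 0.9946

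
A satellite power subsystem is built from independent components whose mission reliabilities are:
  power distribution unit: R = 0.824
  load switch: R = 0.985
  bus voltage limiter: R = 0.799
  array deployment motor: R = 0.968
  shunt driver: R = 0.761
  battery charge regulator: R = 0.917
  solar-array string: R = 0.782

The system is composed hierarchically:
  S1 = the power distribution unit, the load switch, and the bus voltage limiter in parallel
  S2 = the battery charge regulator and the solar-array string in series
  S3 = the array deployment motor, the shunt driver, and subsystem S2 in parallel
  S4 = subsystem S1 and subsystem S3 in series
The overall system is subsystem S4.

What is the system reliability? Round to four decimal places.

0.9973

Parallel (power distribution unit, load switch, and bus voltage limiter): 1 − (1 − 0.824000)(1 − 0.985000)(1 − 0.799000) = 0.999469
Series (battery charge regulator and solar-array string): 0.917000 × 0.782000 = 0.717094
Parallel (array deployment motor, shunt driver, and [0.717094]): 1 − (1 − 0.968000)(1 − 0.761000)(1 − 0.717094) = 0.997836
Series ([0.999469] and [0.997836]): 0.999469 × 0.997836 = 0.9973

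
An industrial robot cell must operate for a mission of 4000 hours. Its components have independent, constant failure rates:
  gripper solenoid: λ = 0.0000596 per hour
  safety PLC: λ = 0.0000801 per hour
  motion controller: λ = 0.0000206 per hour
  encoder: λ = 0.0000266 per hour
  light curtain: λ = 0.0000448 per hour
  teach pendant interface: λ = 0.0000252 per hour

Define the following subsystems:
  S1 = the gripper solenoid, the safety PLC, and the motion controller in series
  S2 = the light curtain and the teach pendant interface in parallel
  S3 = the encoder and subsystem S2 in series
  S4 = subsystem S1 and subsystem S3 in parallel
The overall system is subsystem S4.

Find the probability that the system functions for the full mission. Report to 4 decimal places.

R(gripper solenoid) = exp(−0.0000596 × 4000) = 0.787887
R(safety PLC) = exp(−0.0000801 × 4000) = 0.725859
R(motion controller) = exp(−0.0000206 × 4000) = 0.920904
R(encoder) = exp(−0.0000266 × 4000) = 0.899065
R(light curtain) = exp(−0.0000448 × 4000) = 0.835939
R(teach pendant interface) = exp(−0.0000252 × 4000) = 0.904114
Series (gripper solenoid, safety PLC, and motion controller): 0.787887 × 0.725859 × 0.920904 = 0.526660
Parallel (light curtain and teach pendant interface): 1 − (1 − 0.835939)(1 − 0.904114) = 0.984269
Series (encoder and [0.984269]): 0.899065 × 0.984269 = 0.884922
Parallel ([0.526660] and [0.884922]): 1 − (1 − 0.526660)(1 − 0.884922) = 0.9455

0.9455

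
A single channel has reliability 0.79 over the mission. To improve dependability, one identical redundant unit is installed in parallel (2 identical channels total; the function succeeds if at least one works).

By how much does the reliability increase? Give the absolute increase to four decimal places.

0.1659

R_before = 0.79
R_after = 1 − (1 − 0.79)^2 = 0.9559
ΔR = 0.9559 − 0.79 = 0.1659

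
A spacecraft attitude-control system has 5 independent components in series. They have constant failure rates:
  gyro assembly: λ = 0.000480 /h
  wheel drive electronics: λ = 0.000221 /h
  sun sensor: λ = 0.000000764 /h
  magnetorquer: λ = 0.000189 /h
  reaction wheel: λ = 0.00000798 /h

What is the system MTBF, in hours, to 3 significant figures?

Series of exponential components: λ_sys = Σ λ_i
λ_sys = 0.000480 + 0.000221 + 0.000000764 + 0.000189 + 0.00000798 = 8.9874e-04 /h
MTBF = 1 / λ_sys = 1110 h

1110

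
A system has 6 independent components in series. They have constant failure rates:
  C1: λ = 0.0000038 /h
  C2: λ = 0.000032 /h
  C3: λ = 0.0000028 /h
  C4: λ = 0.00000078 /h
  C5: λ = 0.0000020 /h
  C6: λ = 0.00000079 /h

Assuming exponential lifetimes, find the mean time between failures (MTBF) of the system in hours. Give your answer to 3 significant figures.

Series of exponential components: λ_sys = Σ λ_i
λ_sys = 0.0000038 + 0.000032 + 0.0000028 + 0.00000078 + 0.0000020 + 0.00000079 = 4.2170e-05 /h
MTBF = 1 / λ_sys = 23700 h

23700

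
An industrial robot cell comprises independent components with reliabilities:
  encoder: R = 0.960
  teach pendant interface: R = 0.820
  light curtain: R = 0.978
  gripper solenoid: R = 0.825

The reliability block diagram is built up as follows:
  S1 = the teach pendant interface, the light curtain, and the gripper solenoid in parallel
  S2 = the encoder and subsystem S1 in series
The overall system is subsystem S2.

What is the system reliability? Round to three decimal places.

Parallel (teach pendant interface, light curtain, and gripper solenoid): 1 − (1 − 0.82000)(1 − 0.97800)(1 − 0.82500) = 0.99931
Series (encoder and [0.99931]): 0.96000 × 0.99931 = 0.959

0.959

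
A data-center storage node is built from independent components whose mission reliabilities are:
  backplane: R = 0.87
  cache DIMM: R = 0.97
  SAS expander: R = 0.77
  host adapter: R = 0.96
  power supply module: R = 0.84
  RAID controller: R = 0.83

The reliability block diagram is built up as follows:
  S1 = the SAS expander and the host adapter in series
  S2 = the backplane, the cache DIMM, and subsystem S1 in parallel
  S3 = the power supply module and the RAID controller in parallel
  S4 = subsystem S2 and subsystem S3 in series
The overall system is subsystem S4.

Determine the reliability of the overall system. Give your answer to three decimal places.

Series (SAS expander and host adapter): 0.77000 × 0.96000 = 0.73920
Parallel (backplane, cache DIMM, and [0.73920]): 1 − (1 − 0.87000)(1 − 0.97000)(1 − 0.73920) = 0.99898
Parallel (power supply module and RAID controller): 1 − (1 − 0.84000)(1 − 0.83000) = 0.97280
Series ([0.99898] and [0.97280]): 0.99898 × 0.97280 = 0.972

0.972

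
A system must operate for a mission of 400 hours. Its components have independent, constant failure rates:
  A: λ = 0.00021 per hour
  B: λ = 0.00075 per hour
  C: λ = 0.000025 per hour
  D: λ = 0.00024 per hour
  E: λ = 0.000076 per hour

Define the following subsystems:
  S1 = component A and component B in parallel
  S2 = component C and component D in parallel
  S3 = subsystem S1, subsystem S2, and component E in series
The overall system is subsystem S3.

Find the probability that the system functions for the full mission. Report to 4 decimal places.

R(A) = exp(−0.00021 × 400) = 0.919431
R(B) = exp(−0.00075 × 400) = 0.740818
R(C) = exp(−0.000025 × 400) = 0.990050
R(D) = exp(−0.00024 × 400) = 0.908464
R(E) = exp(−0.000076 × 400) = 0.970057
Parallel (A and B): 1 − (1 − 0.919431)(1 − 0.740818) = 0.979118
Parallel (C and D): 1 − (1 − 0.990050)(1 − 0.908464) = 0.999089
Series ([0.979118], [0.999089], and E): 0.979118 × 0.999089 × 0.970057 = 0.9489

0.9489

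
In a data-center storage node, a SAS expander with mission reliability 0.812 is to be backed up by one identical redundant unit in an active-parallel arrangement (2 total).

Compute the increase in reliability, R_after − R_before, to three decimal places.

0.153

R_before = 0.812
R_after = 1 − (1 − 0.812)^2 = 0.965
ΔR = 0.965 − 0.812 = 0.153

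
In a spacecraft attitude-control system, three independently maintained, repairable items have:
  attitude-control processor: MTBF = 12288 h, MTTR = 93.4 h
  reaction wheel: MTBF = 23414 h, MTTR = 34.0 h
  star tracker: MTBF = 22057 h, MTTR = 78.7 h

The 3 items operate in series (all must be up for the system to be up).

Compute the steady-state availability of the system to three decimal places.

A(attitude-control processor) = MTBF/(MTBF+MTTR) = 12288/(12288+93.4) = 0.992456
A(reaction wheel) = MTBF/(MTBF+MTTR) = 23414/(23414+34.0) = 0.998550
A(star tracker) = MTBF/(MTBF+MTTR) = 22057/(22057+78.7) = 0.996445
Series availability: 0.992456 × 0.998550 × 0.996445 = 0.987

0.987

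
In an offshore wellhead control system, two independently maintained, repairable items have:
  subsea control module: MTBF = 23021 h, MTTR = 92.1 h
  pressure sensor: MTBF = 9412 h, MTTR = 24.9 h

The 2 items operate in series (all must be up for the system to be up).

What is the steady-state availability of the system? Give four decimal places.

A(subsea control module) = MTBF/(MTBF+MTTR) = 23021/(23021+92.1) = 0.996015
A(pressure sensor) = MTBF/(MTBF+MTTR) = 9412/(9412+24.9) = 0.997361
Series availability: 0.996015 × 0.997361 = 0.9934

0.9934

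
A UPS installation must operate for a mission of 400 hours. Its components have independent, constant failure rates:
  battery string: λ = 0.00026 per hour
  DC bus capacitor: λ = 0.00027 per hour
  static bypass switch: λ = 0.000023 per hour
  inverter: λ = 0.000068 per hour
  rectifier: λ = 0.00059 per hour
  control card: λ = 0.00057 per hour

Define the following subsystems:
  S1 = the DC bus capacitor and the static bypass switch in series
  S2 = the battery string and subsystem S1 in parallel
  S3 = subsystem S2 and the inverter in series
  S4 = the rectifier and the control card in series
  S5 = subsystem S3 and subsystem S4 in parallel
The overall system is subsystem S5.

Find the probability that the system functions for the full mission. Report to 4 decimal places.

0.9861

R(battery string) = exp(−0.00026 × 400) = 0.901225
R(DC bus capacitor) = exp(−0.00027 × 400) = 0.897628
R(static bypass switch) = exp(−0.000023 × 400) = 0.990842
R(inverter) = exp(−0.000068 × 400) = 0.973167
R(rectifier) = exp(−0.00059 × 400) = 0.789781
R(control card) = exp(−0.00057 × 400) = 0.796124
Series (DC bus capacitor and static bypass switch): 0.897628 × 0.990842 = 0.889408
Parallel (battery string and [0.889408]): 1 − (1 − 0.901225)(1 − 0.889408) = 0.989076
Series ([0.989076] and inverter): 0.989076 × 0.973167 = 0.962536
Series (rectifier and control card): 0.789781 × 0.796124 = 0.628764
Parallel ([0.962536] and [0.628764]): 1 − (1 − 0.962536)(1 − 0.628764) = 0.9861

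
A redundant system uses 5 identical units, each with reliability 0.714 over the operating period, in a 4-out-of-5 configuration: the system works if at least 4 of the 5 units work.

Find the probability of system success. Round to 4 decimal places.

R = Σ_{i=4}^{5} C(5,i) p^i (1−p)^{5−i} with p = 0.714
C(5,4)·0.714^4·0.286^1 = 0.371646
C(5,5)·0.714^5·0.286^0 = 0.185563
Sum = 0.5572

0.5572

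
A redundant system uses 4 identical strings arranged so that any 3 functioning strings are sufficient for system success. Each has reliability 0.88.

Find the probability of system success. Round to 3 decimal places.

0.927

R = Σ_{i=3}^{4} C(4,i) p^i (1−p)^{4−i} with p = 0.88
C(4,3)·0.88^3·0.12^1 = 0.32711
C(4,4)·0.88^4·0.12^0 = 0.59970
Sum = 0.927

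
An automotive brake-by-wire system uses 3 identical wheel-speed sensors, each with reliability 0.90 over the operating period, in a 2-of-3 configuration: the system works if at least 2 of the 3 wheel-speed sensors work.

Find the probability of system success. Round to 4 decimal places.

0.9720

R = Σ_{i=2}^{3} C(3,i) p^i (1−p)^{3−i} with p = 0.90
C(3,2)·0.90^2·0.10^1 = 0.243000
C(3,3)·0.90^3·0.10^0 = 0.729000
Sum = 0.9720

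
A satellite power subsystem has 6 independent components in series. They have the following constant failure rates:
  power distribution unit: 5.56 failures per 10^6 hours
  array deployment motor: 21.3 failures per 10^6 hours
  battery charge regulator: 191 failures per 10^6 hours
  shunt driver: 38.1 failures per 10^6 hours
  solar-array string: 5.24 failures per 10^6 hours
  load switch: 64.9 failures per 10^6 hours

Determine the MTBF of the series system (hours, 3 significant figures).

Series of exponential components: λ_sys = Σ λ_i
λ_sys = 0.00000556 + 0.0000213 + 0.000191 + 0.0000381 + 0.00000524 + 0.0000649 = 3.2610e-04 /h
MTBF = 1 / λ_sys = 3070 h

3070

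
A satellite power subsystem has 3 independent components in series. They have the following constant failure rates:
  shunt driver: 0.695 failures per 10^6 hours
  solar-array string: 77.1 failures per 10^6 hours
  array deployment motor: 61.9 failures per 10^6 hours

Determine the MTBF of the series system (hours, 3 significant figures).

Series of exponential components: λ_sys = Σ λ_i
λ_sys = 0.000000695 + 0.0000771 + 0.0000619 = 1.3970e-04 /h
MTBF = 1 / λ_sys = 7160 h

7160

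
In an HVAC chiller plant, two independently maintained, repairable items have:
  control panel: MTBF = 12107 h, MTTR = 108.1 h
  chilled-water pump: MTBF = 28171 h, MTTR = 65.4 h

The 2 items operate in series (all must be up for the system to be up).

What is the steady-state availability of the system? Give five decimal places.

0.98885

A(control panel) = MTBF/(MTBF+MTTR) = 12107/(12107+108.1) = 0.991150
A(chilled-water pump) = MTBF/(MTBF+MTTR) = 28171/(28171+65.4) = 0.997684
Series availability: 0.991150 × 0.997684 = 0.98885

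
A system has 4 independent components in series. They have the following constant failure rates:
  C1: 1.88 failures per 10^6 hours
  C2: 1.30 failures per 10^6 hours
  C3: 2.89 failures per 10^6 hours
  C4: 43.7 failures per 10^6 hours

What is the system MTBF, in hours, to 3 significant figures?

Series of exponential components: λ_sys = Σ λ_i
λ_sys = 0.00000188 + 0.00000130 + 0.00000289 + 0.0000437 = 4.9770e-05 /h
MTBF = 1 / λ_sys = 20100 h

20100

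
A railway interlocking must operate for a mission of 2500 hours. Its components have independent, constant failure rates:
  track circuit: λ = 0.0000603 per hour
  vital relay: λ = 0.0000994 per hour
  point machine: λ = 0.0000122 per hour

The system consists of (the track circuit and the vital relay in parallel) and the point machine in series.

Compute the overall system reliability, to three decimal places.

0.940

R(track circuit) = exp(−0.0000603 × 2500) = 0.86006
R(vital relay) = exp(−0.0000994 × 2500) = 0.77997
R(point machine) = exp(−0.0000122 × 2500) = 0.96996
Parallel (track circuit and vital relay): 1 − (1 − 0.86006)(1 − 0.77997) = 0.96921
Series ([0.96921] and point machine): 0.96921 × 0.96996 = 0.940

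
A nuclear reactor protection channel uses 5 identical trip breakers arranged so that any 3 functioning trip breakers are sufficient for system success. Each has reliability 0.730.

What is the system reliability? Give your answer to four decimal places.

R = Σ_{i=3}^{5} C(5,i) p^i (1−p)^{5−i} with p = 0.730
C(5,3)·0.730^3·0.270^2 = 0.283593
C(5,4)·0.730^4·0.270^1 = 0.383376
C(5,5)·0.730^5·0.270^0 = 0.207307
Sum = 0.8743

0.8743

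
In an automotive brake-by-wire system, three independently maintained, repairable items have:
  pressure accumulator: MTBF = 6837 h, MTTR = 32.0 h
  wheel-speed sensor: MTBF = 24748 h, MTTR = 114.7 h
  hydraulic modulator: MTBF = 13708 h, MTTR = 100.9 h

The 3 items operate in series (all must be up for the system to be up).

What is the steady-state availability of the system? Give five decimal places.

A(pressure accumulator) = MTBF/(MTBF+MTTR) = 6837/(6837+32.0) = 0.995341
A(wheel-speed sensor) = MTBF/(MTBF+MTTR) = 24748/(24748+114.7) = 0.995387
A(hydraulic modulator) = MTBF/(MTBF+MTTR) = 13708/(13708+100.9) = 0.992693
Series availability: 0.995341 × 0.995387 × 0.992693 = 0.98351

0.98351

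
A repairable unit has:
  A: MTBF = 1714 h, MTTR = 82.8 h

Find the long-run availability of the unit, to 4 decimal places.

A(A) = MTBF/(MTBF+MTTR) = 1714/(1714+82.8) = 0.9539

0.9539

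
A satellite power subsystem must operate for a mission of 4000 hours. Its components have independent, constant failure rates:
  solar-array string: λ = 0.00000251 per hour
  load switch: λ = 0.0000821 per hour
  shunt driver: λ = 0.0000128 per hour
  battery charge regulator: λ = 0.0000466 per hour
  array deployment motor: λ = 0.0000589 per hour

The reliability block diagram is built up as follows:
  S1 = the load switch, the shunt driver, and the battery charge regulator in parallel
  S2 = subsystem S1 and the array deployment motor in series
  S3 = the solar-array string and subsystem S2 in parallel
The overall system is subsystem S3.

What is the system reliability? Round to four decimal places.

R(solar-array string) = exp(−0.00000251 × 4000) = 0.990010
R(load switch) = exp(−0.0000821 × 4000) = 0.720075
R(shunt driver) = exp(−0.0000128 × 4000) = 0.950089
R(battery charge regulator) = exp(−0.0000466 × 4000) = 0.829942
R(array deployment motor) = exp(−0.0000589 × 4000) = 0.790097
Parallel (load switch, shunt driver, and battery charge regulator): 1 − (1 − 0.720075)(1 − 0.950089)(1 − 0.829942) = 0.997624
Series ([0.997624] and array deployment motor): 0.997624 × 0.790097 = 0.788220
Parallel (solar-array string and [0.788220]): 1 − (1 − 0.990010)(1 − 0.788220) = 0.9979

0.9979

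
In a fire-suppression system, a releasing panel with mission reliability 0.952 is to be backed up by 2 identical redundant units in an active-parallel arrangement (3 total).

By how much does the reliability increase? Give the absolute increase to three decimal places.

R_before = 0.952
R_after = 1 − (1 − 0.952)^3 = 1.000
ΔR = 1.000 − 0.952 = 0.048

0.048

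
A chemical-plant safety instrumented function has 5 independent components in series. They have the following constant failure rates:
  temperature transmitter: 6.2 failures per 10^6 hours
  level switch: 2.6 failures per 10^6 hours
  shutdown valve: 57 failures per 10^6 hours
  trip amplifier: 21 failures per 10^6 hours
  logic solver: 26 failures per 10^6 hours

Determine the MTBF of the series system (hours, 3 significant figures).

8870

Series of exponential components: λ_sys = Σ λ_i
λ_sys = 0.0000062 + 0.0000026 + 0.000057 + 0.000021 + 0.000026 = 1.1280e-04 /h
MTBF = 1 / λ_sys = 8870 h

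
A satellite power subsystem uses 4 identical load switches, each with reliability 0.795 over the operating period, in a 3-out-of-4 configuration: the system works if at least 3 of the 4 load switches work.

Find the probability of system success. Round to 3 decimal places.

R = Σ_{i=3}^{4} C(4,i) p^i (1−p)^{4−i} with p = 0.795
C(4,3)·0.795^3·0.205^1 = 0.41202
C(4,4)·0.795^4·0.205^0 = 0.39946
Sum = 0.811

0.811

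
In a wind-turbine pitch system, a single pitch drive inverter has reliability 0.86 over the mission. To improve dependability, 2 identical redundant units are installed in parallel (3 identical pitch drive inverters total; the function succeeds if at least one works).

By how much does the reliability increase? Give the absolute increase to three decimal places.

0.137

R_before = 0.86
R_after = 1 − (1 − 0.86)^3 = 0.997
ΔR = 0.997 − 0.86 = 0.137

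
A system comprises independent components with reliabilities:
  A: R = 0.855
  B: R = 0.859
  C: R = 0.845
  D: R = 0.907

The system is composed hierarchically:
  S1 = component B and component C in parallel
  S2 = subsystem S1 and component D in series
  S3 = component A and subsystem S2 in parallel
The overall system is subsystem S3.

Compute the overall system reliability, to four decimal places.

0.9836

Parallel (B and C): 1 − (1 − 0.859000)(1 − 0.845000) = 0.978145
Series ([0.978145] and D): 0.978145 × 0.907000 = 0.887178
Parallel (A and [0.887178]): 1 − (1 − 0.855000)(1 − 0.887178) = 0.9836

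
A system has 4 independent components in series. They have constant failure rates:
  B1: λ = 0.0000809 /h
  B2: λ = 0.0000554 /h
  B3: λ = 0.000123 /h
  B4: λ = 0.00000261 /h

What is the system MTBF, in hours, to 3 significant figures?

3820

Series of exponential components: λ_sys = Σ λ_i
λ_sys = 0.0000809 + 0.0000554 + 0.000123 + 0.00000261 = 2.6191e-04 /h
MTBF = 1 / λ_sys = 3820 h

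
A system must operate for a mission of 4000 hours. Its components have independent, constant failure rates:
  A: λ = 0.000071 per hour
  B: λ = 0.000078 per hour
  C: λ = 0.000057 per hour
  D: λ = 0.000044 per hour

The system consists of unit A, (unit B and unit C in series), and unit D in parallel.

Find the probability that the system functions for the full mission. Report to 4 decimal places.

R(A) = exp(−0.000071 × 4000) = 0.752767
R(B) = exp(−0.000078 × 4000) = 0.731982
R(C) = exp(−0.000057 × 4000) = 0.796124
R(D) = exp(−0.000044 × 4000) = 0.838618
Series (B and C): 0.731982 × 0.796124 = 0.582748
Parallel (A, [0.582748], and D): 1 − (1 − 0.752767)(1 − 0.582748)(1 − 0.838618) = 0.9834

0.9834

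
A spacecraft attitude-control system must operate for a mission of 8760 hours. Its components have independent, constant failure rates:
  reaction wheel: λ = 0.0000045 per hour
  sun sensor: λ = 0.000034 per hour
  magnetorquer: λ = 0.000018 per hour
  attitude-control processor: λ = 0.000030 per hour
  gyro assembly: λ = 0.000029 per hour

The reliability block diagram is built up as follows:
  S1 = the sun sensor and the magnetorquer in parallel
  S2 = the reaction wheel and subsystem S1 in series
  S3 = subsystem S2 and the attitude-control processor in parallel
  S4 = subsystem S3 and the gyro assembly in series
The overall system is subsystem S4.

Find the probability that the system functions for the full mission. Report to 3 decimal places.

R(reaction wheel) = exp(−0.0000045 × 8760) = 0.96135
R(sun sensor) = exp(−0.000034 × 8760) = 0.74242
R(magnetorquer) = exp(−0.000018 × 8760) = 0.85412
R(attitude-control processor) = exp(−0.000030 × 8760) = 0.76890
R(gyro assembly) = exp(−0.000029 × 8760) = 0.77566
Parallel (sun sensor and magnetorquer): 1 − (1 − 0.74242)(1 − 0.85412) = 0.96242
Series (reaction wheel and [0.96242]): 0.96135 × 0.96242 = 0.92522
Parallel ([0.92522] and attitude-control processor): 1 − (1 − 0.92522)(1 − 0.76890) = 0.98272
Series ([0.98272] and gyro assembly): 0.98272 × 0.77566 = 0.762

0.762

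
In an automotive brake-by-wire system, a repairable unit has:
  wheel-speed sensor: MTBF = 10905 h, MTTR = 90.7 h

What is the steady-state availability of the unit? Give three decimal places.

A(wheel-speed sensor) = MTBF/(MTBF+MTTR) = 10905/(10905+90.7) = 0.992

0.992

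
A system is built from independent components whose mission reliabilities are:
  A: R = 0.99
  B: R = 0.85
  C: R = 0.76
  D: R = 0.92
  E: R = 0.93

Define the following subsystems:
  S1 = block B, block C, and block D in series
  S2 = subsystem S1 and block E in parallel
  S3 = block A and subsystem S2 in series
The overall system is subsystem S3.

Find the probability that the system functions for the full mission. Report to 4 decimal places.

0.9619

Series (B, C, and D): 0.850000 × 0.760000 × 0.920000 = 0.594320
Parallel ([0.594320] and E): 1 − (1 − 0.594320)(1 − 0.930000) = 0.971602
Series (A and [0.971602]): 0.990000 × 0.971602 = 0.9619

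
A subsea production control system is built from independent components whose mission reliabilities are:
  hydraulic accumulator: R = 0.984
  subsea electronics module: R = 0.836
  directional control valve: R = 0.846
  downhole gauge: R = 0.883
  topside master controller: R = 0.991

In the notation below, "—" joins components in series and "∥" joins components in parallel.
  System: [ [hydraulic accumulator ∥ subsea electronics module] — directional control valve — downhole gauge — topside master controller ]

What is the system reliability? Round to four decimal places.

Parallel (hydraulic accumulator and subsea electronics module): 1 − (1 − 0.984000)(1 − 0.836000) = 0.997376
Series ([0.997376], directional control valve, downhole gauge, and topside master controller): 0.997376 × 0.846000 × 0.883000 × 0.991000 = 0.7384

0.7384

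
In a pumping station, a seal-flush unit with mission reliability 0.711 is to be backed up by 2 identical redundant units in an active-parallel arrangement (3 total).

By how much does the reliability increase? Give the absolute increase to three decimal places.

0.265

R_before = 0.711
R_after = 1 − (1 − 0.711)^3 = 0.976
ΔR = 0.976 − 0.711 = 0.265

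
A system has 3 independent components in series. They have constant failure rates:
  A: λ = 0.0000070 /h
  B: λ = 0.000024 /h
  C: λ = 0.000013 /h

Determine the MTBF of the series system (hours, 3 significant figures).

22700

Series of exponential components: λ_sys = Σ λ_i
λ_sys = 0.0000070 + 0.000024 + 0.000013 = 4.4000e-05 /h
MTBF = 1 / λ_sys = 22700 h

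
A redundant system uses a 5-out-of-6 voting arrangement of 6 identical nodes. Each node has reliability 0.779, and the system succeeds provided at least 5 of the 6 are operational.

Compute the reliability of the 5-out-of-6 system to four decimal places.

R = Σ_{i=5}^{6} C(6,i) p^i (1−p)^{6−i} with p = 0.779
C(6,5)·0.779^5·0.221^1 = 0.380392
C(6,6)·0.779^6·0.221^0 = 0.223473
Sum = 0.6039

0.6039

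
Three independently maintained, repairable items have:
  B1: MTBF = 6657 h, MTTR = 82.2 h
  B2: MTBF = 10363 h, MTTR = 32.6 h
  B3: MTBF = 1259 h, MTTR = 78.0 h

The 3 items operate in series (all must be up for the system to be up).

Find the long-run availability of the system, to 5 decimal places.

A(B1) = MTBF/(MTBF+MTTR) = 6657/(6657+82.2) = 0.987803
A(B2) = MTBF/(MTBF+MTTR) = 10363/(10363+32.6) = 0.996864
A(B3) = MTBF/(MTBF+MTTR) = 1259/(1259+78.0) = 0.941660
Series availability: 0.987803 × 0.996864 × 0.941660 = 0.92726

0.92726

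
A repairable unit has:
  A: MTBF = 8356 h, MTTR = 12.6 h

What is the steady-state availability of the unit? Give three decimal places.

0.998

A(A) = MTBF/(MTBF+MTTR) = 8356/(8356+12.6) = 0.998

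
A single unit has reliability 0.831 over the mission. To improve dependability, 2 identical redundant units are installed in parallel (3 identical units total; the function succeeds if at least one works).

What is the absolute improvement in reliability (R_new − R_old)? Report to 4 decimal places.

R_before = 0.831
R_after = 1 − (1 − 0.831)^3 = 0.9952
ΔR = 0.9952 − 0.831 = 0.1642

0.1642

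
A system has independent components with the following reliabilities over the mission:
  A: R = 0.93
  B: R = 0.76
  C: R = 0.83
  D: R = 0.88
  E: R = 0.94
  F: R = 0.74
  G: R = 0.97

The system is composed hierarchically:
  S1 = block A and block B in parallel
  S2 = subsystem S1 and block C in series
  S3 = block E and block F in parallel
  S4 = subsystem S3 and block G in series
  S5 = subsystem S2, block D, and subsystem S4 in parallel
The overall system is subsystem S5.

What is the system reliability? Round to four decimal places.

Parallel (A and B): 1 − (1 − 0.930000)(1 − 0.760000) = 0.983200
Series ([0.983200] and C): 0.983200 × 0.830000 = 0.816056
Parallel (E and F): 1 − (1 − 0.940000)(1 − 0.740000) = 0.984400
Series ([0.984400] and G): 0.984400 × 0.970000 = 0.954868
Parallel ([0.816056], D, and [0.954868]): 1 − (1 − 0.816056)(1 − 0.880000)(1 − 0.954868) = 0.9990

0.9990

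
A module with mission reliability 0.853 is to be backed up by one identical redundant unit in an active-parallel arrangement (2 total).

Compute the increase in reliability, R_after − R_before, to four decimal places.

0.1254

R_before = 0.853
R_after = 1 − (1 − 0.853)^2 = 0.9784
ΔR = 0.9784 − 0.853 = 0.1254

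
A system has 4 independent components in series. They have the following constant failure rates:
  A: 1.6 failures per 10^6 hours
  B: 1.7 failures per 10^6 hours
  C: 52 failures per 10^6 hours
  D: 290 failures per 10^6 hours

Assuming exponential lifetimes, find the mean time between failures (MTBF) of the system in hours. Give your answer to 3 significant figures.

2900

Series of exponential components: λ_sys = Σ λ_i
λ_sys = 0.0000016 + 0.0000017 + 0.000052 + 0.00029 = 3.4530e-04 /h
MTBF = 1 / λ_sys = 2900 h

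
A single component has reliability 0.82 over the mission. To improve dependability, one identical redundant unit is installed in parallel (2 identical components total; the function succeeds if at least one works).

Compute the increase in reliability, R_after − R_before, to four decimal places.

0.1476

R_before = 0.82
R_after = 1 − (1 − 0.82)^2 = 0.9676
ΔR = 0.9676 − 0.82 = 0.1476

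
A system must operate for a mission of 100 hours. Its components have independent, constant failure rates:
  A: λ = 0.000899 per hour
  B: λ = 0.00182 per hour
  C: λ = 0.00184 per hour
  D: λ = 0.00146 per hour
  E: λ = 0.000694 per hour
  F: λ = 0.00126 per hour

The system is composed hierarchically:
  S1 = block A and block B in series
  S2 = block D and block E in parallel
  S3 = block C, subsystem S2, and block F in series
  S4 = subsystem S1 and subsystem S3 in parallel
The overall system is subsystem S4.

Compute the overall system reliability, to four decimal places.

0.9350

R(A) = exp(−0.000899 × 100) = 0.914023
R(B) = exp(−0.00182 × 100) = 0.833601
R(C) = exp(−0.00184 × 100) = 0.831936
R(D) = exp(−0.00146 × 100) = 0.864158
R(E) = exp(−0.000694 × 100) = 0.932953
R(F) = exp(−0.00126 × 100) = 0.881615
Series (A and B): 0.914023 × 0.833601 = 0.761930
Parallel (D and E): 1 − (1 − 0.864158)(1 − 0.932953) = 0.990892
Series (C, [0.990892], and F): 0.831936 × 0.990892 × 0.881615 = 0.726767
Parallel ([0.761930] and [0.726767]): 1 − (1 − 0.761930)(1 − 0.726767) = 0.9350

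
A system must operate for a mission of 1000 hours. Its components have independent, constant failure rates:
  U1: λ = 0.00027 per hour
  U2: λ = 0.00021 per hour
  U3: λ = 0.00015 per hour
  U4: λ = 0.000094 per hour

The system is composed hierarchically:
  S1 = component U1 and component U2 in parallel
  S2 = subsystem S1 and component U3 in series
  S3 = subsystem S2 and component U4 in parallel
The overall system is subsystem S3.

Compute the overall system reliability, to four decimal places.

0.9840

R(U1) = exp(−0.00027 × 1000) = 0.763379
R(U2) = exp(−0.00021 × 1000) = 0.810584
R(U3) = exp(−0.00015 × 1000) = 0.860708
R(U4) = exp(−0.000094 × 1000) = 0.910283
Parallel (U1 and U2): 1 − (1 − 0.763379)(1 − 0.810584) = 0.955180
Series ([0.955180] and U3): 0.955180 × 0.860708 = 0.822131
Parallel ([0.822131] and U4): 1 − (1 − 0.822131)(1 − 0.910283) = 0.9840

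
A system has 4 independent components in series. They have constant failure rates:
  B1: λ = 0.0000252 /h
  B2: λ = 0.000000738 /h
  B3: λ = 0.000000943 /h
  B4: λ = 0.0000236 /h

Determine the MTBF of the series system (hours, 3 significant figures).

Series of exponential components: λ_sys = Σ λ_i
λ_sys = 0.0000252 + 0.000000738 + 0.000000943 + 0.0000236 = 5.0481e-05 /h
MTBF = 1 / λ_sys = 19800 h

19800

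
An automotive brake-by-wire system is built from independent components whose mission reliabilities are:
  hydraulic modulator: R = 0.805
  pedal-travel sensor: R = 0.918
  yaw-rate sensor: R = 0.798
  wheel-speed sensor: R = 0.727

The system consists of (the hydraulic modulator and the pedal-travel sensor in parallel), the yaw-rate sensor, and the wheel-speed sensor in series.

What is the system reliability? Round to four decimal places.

0.5709

Parallel (hydraulic modulator and pedal-travel sensor): 1 − (1 − 0.805000)(1 − 0.918000) = 0.984010
Series ([0.984010], yaw-rate sensor, and wheel-speed sensor): 0.984010 × 0.798000 × 0.727000 = 0.5709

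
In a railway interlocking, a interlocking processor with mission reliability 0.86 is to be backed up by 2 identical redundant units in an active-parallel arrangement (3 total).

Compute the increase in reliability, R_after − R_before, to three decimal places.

R_before = 0.86
R_after = 1 − (1 − 0.86)^3 = 0.997
ΔR = 0.997 − 0.86 = 0.137

0.137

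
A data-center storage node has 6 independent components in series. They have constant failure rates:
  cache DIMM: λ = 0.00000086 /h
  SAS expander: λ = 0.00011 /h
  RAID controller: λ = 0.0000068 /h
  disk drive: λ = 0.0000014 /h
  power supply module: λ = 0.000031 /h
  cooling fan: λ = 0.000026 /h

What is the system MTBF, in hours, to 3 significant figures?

5680

Series of exponential components: λ_sys = Σ λ_i
λ_sys = 0.00000086 + 0.00011 + 0.0000068 + 0.0000014 + 0.000031 + 0.000026 = 1.7606e-04 /h
MTBF = 1 / λ_sys = 5680 h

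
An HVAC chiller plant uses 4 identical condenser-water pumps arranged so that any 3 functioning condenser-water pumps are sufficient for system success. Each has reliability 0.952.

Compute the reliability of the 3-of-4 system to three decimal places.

0.987

R = Σ_{i=3}^{4} C(4,i) p^i (1−p)^{4−i} with p = 0.952
C(4,3)·0.952^3·0.048^1 = 0.16566
C(4,4)·0.952^4·0.048^0 = 0.82139
Sum = 0.987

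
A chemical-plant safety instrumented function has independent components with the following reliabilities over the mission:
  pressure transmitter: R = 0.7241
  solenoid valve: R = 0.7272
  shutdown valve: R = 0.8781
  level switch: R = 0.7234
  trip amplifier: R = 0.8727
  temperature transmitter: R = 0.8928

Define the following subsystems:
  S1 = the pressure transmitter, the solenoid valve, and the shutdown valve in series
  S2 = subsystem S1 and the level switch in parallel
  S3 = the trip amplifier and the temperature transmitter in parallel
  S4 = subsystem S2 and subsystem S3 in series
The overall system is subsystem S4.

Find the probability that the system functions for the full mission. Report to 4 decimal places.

0.8397

Series (pressure transmitter, solenoid valve, and shutdown valve): 0.724100 × 0.727200 × 0.878100 = 0.462377
Parallel ([0.462377] and level switch): 1 − (1 − 0.462377)(1 − 0.723400) = 0.851293
Parallel (trip amplifier and temperature transmitter): 1 − (1 − 0.872700)(1 − 0.892800) = 0.986353
Series ([0.851293] and [0.986353]): 0.851293 × 0.986353 = 0.8397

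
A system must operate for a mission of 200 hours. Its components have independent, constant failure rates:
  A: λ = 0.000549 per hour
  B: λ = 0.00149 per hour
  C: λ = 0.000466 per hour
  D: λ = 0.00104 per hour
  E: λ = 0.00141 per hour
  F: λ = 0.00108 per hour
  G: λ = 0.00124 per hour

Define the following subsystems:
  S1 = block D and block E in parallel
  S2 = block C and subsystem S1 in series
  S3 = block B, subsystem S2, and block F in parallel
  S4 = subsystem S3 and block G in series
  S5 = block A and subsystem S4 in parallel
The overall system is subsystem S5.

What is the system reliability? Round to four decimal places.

0.9766

R(A) = exp(−0.000549 × 200) = 0.896013
R(B) = exp(−0.00149 × 200) = 0.742301
R(C) = exp(−0.000466 × 200) = 0.911011
R(D) = exp(−0.00104 × 200) = 0.812207
R(E) = exp(−0.00141 × 200) = 0.754274
R(F) = exp(−0.00108 × 200) = 0.805735
R(G) = exp(−0.00124 × 200) = 0.780360
Parallel (D and E): 1 − (1 − 0.812207)(1 − 0.754274) = 0.953854
Series (C and [0.953854]): 0.911011 × 0.953854 = 0.868971
Parallel (B, [0.868971], and F): 1 − (1 − 0.742301)(1 − 0.868971)(1 − 0.805735) = 0.993440
Series ([0.993440] and G): 0.993440 × 0.780360 = 0.775241
Parallel (A and [0.775241]): 1 − (1 − 0.896013)(1 − 0.775241) = 0.9766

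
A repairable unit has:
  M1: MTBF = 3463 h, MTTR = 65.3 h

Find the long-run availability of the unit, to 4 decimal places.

A(M1) = MTBF/(MTBF+MTTR) = 3463/(3463+65.3) = 0.9815

0.9815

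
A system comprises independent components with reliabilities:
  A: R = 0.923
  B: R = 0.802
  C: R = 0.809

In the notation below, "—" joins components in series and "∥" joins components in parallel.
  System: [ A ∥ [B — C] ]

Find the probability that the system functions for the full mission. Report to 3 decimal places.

0.973

Series (B and C): 0.80200 × 0.80900 = 0.64882
Parallel (A and [0.64882]): 1 − (1 − 0.92300)(1 − 0.64882) = 0.973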